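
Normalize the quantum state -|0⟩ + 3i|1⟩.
-0.3162|0⟩ + 0.9487i|1⟩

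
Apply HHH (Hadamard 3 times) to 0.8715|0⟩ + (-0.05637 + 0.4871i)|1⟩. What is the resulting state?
(0.5764 + 0.3444i)|0⟩ + (0.6561 - 0.3444i)|1⟩

H² = I, so H^3 = H: a single Hadamard. With (a, b) = (0.8715, (-0.05637 + 0.4871i)), H gives ((a + b)/√2, (a − b)/√2) = ((0.5764 + 0.3444i), (0.6561 - 0.3444i)).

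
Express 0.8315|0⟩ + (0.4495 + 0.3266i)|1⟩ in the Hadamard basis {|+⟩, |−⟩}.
(0.9058 + 0.2309i)|+⟩ + (0.2701 - 0.2309i)|−⟩

With |ψ⟩ = α|0⟩ + β|1⟩, the Hadamard-basis coefficients are ⟨+|ψ⟩ = (α + β)/√2 and ⟨−|ψ⟩ = (α − β)/√2.
Here α = 0.8315, β = (0.4495 + 0.3266i): (α + β)/√2 = (0.9058 + 0.2309i), (α − β)/√2 = (0.2701 - 0.2309i).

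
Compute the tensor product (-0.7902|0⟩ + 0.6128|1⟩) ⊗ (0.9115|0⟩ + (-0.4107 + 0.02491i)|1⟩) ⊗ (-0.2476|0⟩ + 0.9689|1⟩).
0.1783|000⟩ - 0.6979|001⟩ + (-0.08035 + 0.004874i)|010⟩ + (0.3144 - 0.01907i)|011⟩ - 0.1383|100⟩ + 0.5412|101⟩ + (0.06232 - 0.00378i)|110⟩ + (-0.2438 + 0.01479i)|111⟩

amp(|b₁b₂…⟩) = product of the factor amplitudes for bits b₁, b₂, …; only kets whose every factor amplitude is nonzero survive.
|000⟩: (-0.7902)(0.9115)(-0.2476) = 0.1783
|001⟩: (-0.7902)(0.9115)(0.9689) = -0.6979
|010⟩: (-0.7902)(-0.4107 + 0.02491i)(-0.2476) = (-0.08035 + 0.004874i)
|011⟩: (-0.7902)(-0.4107 + 0.02491i)(0.9689) = (0.3144 - 0.01907i)
|100⟩: (0.6128)(0.9115)(-0.2476) = -0.1383
|101⟩: (0.6128)(0.9115)(0.9689) = 0.5412
|110⟩: (0.6128)(-0.4107 + 0.02491i)(-0.2476) = (0.06232 - 0.00378i)
|111⟩: (0.6128)(-0.4107 + 0.02491i)(0.9689) = (-0.2438 + 0.01479i)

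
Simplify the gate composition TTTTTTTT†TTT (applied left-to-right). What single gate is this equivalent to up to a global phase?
T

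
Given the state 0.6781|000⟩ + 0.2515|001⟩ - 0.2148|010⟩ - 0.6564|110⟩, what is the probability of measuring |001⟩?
0.06325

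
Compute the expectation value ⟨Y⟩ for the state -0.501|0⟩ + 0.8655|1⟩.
0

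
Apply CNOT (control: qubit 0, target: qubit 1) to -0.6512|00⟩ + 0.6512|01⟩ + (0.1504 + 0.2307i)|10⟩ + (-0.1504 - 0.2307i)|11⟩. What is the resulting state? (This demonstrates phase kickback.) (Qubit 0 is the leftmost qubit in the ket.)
-0.6512|00⟩ + 0.6512|01⟩ + (-0.1504 - 0.2307i)|10⟩ + (0.1504 + 0.2307i)|11⟩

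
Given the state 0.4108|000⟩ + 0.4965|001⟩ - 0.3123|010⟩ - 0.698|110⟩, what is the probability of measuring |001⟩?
0.2465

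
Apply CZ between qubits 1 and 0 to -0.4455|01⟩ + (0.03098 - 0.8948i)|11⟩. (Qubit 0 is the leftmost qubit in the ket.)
-0.4455|01⟩ + (-0.03098 + 0.8948i)|11⟩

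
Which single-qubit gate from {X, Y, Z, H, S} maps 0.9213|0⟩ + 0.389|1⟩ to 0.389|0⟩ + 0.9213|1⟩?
X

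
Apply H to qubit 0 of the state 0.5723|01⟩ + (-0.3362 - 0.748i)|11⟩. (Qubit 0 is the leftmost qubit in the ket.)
(0.1669 - 0.5289i)|01⟩ + (0.6424 + 0.5289i)|11⟩

H on qubit 0 mixes each pair of kets that differ only in qubit 0: amplitudes (a, b) of (|…0…⟩, |…1…⟩) become ((a + b)/√2, (a − b)/√2). Kets absent from the input have amplitude 0.
(|01⟩, |11⟩): (a, b) = (0.5723, (-0.3362 - 0.748i)) → ((0.1669 - 0.5289i), (0.6424 + 0.5289i))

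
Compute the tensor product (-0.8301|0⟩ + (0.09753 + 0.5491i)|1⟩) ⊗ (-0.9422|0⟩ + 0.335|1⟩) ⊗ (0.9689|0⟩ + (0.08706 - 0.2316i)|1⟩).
0.7578|000⟩ + (0.06809 - 0.1811i)|001⟩ - 0.2694|010⟩ + (-0.02421 + 0.0644i)|011⟩ + (-0.08903 - 0.5013i)|100⟩ + (-0.1278 - 0.02376i)|101⟩ + (0.03166 + 0.1782i)|110⟩ + (0.04545 + 0.008448i)|111⟩

amp(|b₁b₂…⟩) = product of the factor amplitudes for bits b₁, b₂, …; only kets whose every factor amplitude is nonzero survive.
|000⟩: (-0.8301)(-0.9422)(0.9689) = 0.7578
|001⟩: (-0.8301)(-0.9422)(0.08706 - 0.2316i) = (0.06809 - 0.1811i)
|010⟩: (-0.8301)(0.335)(0.9689) = -0.2694
|011⟩: (-0.8301)(0.335)(0.08706 - 0.2316i) = (-0.02421 + 0.0644i)
|100⟩: (0.09753 + 0.5491i)(-0.9422)(0.9689) = (-0.08903 - 0.5013i)
|101⟩: (0.09753 + 0.5491i)(-0.9422)(0.08706 - 0.2316i) = (-0.1278 - 0.02376i)
|110⟩: (0.09753 + 0.5491i)(0.335)(0.9689) = (0.03166 + 0.1782i)
|111⟩: (0.09753 + 0.5491i)(0.335)(0.08706 - 0.2316i) = (0.04545 + 0.008448i)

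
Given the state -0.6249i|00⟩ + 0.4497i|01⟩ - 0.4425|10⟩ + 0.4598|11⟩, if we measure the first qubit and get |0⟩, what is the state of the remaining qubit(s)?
-0.8117i|0⟩ + 0.5841i|1⟩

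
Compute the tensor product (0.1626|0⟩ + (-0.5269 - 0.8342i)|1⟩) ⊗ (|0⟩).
0.1626|00⟩ + (-0.5269 - 0.8342i)|10⟩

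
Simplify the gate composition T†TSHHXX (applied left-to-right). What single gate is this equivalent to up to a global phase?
S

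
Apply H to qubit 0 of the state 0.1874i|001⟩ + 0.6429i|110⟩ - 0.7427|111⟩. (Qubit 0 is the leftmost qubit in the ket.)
0.1325i|001⟩ + 0.4546i|010⟩ - 0.5252|011⟩ + 0.1325i|101⟩ - 0.4546i|110⟩ + 0.5252|111⟩

H on qubit 0 mixes each pair of kets that differ only in qubit 0: amplitudes (a, b) of (|…0…⟩, |…1…⟩) become ((a + b)/√2, (a − b)/√2). Kets absent from the input have amplitude 0.
(|001⟩, |101⟩): (a, b) = (0.1874i, 0) → (0.1325i, 0.1325i)
(|010⟩, |110⟩): (a, b) = (0, 0.6429i) → (0.4546i, -0.4546i)
(|011⟩, |111⟩): (a, b) = (0, -0.7427) → (-0.5252, 0.5252)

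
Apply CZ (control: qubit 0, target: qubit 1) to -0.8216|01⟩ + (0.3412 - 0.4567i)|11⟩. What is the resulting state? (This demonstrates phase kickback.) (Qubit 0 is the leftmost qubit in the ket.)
-0.8216|01⟩ + (-0.3412 + 0.4567i)|11⟩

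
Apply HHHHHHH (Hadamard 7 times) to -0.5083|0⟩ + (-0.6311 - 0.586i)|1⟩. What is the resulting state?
(-0.8057 - 0.4144i)|0⟩ + (0.08683 + 0.4144i)|1⟩

H² = I, so H^7 = H: a single Hadamard. With (a, b) = (-0.5083, (-0.6311 - 0.586i)), H gives ((a + b)/√2, (a − b)/√2) = ((-0.8057 - 0.4144i), (0.08683 + 0.4144i)).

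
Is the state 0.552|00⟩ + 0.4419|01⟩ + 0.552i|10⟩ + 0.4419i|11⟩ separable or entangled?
Separable

Writing the state as a|00⟩ + b|01⟩ + c|10⟩ + d|11⟩, it is a product state iff ad − bc = 0.
Here (a, b, c, d) = (0.552, 0.4419, 0.552i, 0.4419i): ad − bc = (0.552)(0.4419i) − (0.4419)(0.552i) = 0, so the state is separable.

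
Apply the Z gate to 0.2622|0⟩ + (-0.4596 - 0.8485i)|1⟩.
0.2622|0⟩ + (0.4596 + 0.8485i)|1⟩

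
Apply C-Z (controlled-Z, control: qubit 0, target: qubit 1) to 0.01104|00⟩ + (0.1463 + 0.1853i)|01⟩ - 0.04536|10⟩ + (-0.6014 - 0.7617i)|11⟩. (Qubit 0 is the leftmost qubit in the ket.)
0.01104|00⟩ + (0.1463 + 0.1853i)|01⟩ - 0.04536|10⟩ + (0.6014 + 0.7617i)|11⟩

C-Z leaves the control-|0⟩ kets |00⟩, |01⟩ unchanged and applies Z to qubit 1 on the control-|1⟩ pair (|10⟩, |11⟩).
Z = [[1, 0], [0, -1]].
With a = amp(|10⟩) = -0.04536 and b = amp(|11⟩) = (-0.6014 - 0.7617i):
new amp(|10⟩) = (1)·a = -0.04536
new amp(|11⟩) = (-1)·b = (0.6014 + 0.7617i)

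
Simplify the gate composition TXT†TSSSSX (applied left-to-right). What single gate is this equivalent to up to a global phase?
T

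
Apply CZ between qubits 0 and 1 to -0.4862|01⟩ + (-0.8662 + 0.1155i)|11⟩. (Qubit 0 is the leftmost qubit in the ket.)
-0.4862|01⟩ + (0.8662 - 0.1155i)|11⟩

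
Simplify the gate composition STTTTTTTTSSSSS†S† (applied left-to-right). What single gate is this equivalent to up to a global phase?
S†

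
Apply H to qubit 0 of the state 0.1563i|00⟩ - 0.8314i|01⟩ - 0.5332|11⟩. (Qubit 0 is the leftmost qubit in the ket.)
0.1105i|00⟩ + (-0.377 - 0.5879i)|01⟩ + 0.1105i|10⟩ + (0.377 - 0.5879i)|11⟩

H on qubit 0 mixes each pair of kets that differ only in qubit 0: amplitudes (a, b) of (|…0…⟩, |…1…⟩) become ((a + b)/√2, (a − b)/√2). Kets absent from the input have amplitude 0.
(|00⟩, |10⟩): (a, b) = (0.1563i, 0) → (0.1105i, 0.1105i)
(|01⟩, |11⟩): (a, b) = (-0.8314i, -0.5332) → ((-0.377 - 0.5879i), (0.377 - 0.5879i))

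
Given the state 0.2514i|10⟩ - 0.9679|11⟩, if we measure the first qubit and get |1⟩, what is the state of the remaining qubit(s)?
0.2514i|0⟩ - 0.9679|1⟩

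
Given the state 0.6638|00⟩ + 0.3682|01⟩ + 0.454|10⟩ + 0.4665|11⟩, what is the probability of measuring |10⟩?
0.2061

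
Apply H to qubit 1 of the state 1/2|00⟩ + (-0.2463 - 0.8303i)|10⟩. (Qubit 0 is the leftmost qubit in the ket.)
1/√8|00⟩ + 1/√8|01⟩ + (-0.1742 - 0.5871i)|10⟩ + (-0.1742 - 0.5871i)|11⟩

H on qubit 1 mixes each pair of kets that differ only in qubit 1: amplitudes (a, b) of (|…0…⟩, |…1…⟩) become ((a + b)/√2, (a − b)/√2). Kets absent from the input have amplitude 0.
(|00⟩, |01⟩): (a, b) = (1/2, 0) → (1/√8, 1/√8)
(|10⟩, |11⟩): (a, b) = ((-0.2463 - 0.8303i), 0) → ((-0.1742 - 0.5871i), (-0.1742 - 0.5871i))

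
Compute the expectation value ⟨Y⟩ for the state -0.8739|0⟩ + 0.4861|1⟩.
0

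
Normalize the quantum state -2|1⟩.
-|1⟩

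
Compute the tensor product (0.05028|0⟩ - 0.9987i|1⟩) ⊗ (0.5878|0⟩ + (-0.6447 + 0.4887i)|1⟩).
0.02955|00⟩ + (-0.03242 + 0.02457i)|01⟩ - 0.587i|10⟩ + (0.4881 + 0.6439i)|11⟩

amp(|b₁b₂…⟩) = product of the factor amplitudes for bits b₁, b₂, …; only kets whose every factor amplitude is nonzero survive.
|00⟩: (0.05028)(0.5878) = 0.02955
|01⟩: (0.05028)(-0.6447 + 0.4887i) = (-0.03242 + 0.02457i)
|10⟩: (-0.9987i)(0.5878) = -0.587i
|11⟩: (-0.9987i)(-0.6447 + 0.4887i) = (0.4881 + 0.6439i)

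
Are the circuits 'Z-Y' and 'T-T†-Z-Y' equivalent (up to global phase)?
Yes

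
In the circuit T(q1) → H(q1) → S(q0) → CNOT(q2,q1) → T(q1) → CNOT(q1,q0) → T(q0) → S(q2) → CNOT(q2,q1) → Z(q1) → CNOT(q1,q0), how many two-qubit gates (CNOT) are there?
4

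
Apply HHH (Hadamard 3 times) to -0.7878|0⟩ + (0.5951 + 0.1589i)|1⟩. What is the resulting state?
(-0.1363 + 0.1124i)|0⟩ + (-0.9779 - 0.1124i)|1⟩

H² = I, so H^3 = H: a single Hadamard. With (a, b) = (-0.7878, (0.5951 + 0.1589i)), H gives ((a + b)/√2, (a − b)/√2) = ((-0.1363 + 0.1124i), (-0.9779 - 0.1124i)).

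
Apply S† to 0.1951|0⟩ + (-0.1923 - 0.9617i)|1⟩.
0.1951|0⟩ + (-0.9617 + 0.1923i)|1⟩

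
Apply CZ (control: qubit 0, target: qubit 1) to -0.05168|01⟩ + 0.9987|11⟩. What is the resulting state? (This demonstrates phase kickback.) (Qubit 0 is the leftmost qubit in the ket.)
-0.05168|01⟩ - 0.9987|11⟩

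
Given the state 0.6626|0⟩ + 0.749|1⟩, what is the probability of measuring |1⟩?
0.561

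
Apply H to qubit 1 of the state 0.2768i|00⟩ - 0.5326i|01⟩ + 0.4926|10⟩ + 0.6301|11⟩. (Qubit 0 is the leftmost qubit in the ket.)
-0.1809i|00⟩ + 0.5723i|01⟩ + 0.7939|10⟩ - 0.09723|11⟩

H on qubit 1 mixes each pair of kets that differ only in qubit 1: amplitudes (a, b) of (|…0…⟩, |…1…⟩) become ((a + b)/√2, (a − b)/√2). Kets absent from the input have amplitude 0.
(|00⟩, |01⟩): (a, b) = (0.2768i, -0.5326i) → (-0.1809i, 0.5723i)
(|10⟩, |11⟩): (a, b) = (0.4926, 0.6301) → (0.7939, -0.09723)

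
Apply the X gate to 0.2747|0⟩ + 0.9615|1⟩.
0.9615|0⟩ + 0.2747|1⟩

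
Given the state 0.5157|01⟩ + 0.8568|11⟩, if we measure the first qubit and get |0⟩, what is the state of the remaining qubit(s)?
|1⟩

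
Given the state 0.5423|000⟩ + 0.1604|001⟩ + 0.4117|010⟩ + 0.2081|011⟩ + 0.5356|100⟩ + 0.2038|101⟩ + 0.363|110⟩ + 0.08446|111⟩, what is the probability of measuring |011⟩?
0.04331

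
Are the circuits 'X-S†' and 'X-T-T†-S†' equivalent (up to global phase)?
Yes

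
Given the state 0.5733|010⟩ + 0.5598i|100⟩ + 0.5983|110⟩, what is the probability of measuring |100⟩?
0.3134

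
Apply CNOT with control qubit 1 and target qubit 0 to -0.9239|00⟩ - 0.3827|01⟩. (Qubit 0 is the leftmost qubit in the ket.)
-0.9239|00⟩ - 0.3827|11⟩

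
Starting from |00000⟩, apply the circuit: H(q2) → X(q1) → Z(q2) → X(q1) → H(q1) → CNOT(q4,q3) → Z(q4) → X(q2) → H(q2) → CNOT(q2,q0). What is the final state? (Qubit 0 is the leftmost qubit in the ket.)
-1/√2|10100⟩ - 1/√2|11100⟩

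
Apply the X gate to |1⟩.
|0⟩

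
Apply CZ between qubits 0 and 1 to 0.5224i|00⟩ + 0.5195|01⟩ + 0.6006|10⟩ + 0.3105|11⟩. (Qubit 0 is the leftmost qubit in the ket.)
0.5224i|00⟩ + 0.5195|01⟩ + 0.6006|10⟩ - 0.3105|11⟩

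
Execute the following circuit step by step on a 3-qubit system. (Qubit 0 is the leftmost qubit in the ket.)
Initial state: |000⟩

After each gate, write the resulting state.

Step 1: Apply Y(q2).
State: i|001⟩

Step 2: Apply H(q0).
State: (1/√2)i|001⟩ + (1/√2)i|101⟩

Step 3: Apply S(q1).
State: (1/√2)i|001⟩ + (1/√2)i|101⟩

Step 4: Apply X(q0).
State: (1/√2)i|001⟩ + (1/√2)i|101⟩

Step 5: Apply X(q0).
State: (1/√2)i|001⟩ + (1/√2)i|101⟩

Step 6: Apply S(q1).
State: (1/√2)i|001⟩ + (1/√2)i|101⟩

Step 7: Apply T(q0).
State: (1/√2)i|001⟩ + (-1/2 + (1/2)i)|101⟩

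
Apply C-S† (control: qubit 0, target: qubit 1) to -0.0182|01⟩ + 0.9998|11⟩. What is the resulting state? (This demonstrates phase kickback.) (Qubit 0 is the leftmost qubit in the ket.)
-0.0182|01⟩ - 0.9998i|11⟩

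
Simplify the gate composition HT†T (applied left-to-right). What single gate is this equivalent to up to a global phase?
H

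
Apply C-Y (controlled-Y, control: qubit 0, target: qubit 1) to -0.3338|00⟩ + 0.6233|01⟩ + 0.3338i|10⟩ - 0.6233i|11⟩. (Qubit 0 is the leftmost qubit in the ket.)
-0.3338|00⟩ + 0.6233|01⟩ - 0.6233|10⟩ - 0.3338|11⟩

C-Y leaves the control-|0⟩ kets |00⟩, |01⟩ unchanged and applies Y to qubit 1 on the control-|1⟩ pair (|10⟩, |11⟩).
Y = [[0, -i], [i, 0]].
With a = amp(|10⟩) = 0.3338i and b = amp(|11⟩) = -0.6233i:
new amp(|10⟩) = (-i)·b = -0.6233
new amp(|11⟩) = (i)·a = -0.3338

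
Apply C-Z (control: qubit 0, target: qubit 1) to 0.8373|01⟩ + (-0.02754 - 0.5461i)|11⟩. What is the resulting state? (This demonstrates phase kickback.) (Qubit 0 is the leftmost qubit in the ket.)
0.8373|01⟩ + (0.02754 + 0.5461i)|11⟩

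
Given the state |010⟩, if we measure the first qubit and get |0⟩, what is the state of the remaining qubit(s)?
|10⟩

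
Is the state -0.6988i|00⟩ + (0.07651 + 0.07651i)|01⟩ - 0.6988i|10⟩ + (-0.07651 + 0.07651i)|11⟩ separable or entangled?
Entangled

Writing the state as a|00⟩ + b|01⟩ + c|10⟩ + d|11⟩, it is a product state iff ad − bc = 0.
Here (a, b, c, d) = (-0.6988i, (0.07651 + 0.07651i), -0.6988i, (-0.07651 + 0.07651i)): ad − bc = (-0.6988i)(-0.07651 + 0.07651i) − (0.07651 + 0.07651i)(-0.6988i) = 0.1069i ≠ 0, so the state is entangled.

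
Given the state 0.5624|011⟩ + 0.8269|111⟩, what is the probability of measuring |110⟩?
0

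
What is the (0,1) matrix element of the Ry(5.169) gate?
-0.5287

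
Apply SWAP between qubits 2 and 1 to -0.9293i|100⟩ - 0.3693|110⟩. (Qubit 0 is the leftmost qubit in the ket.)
-0.9293i|100⟩ - 0.3693|101⟩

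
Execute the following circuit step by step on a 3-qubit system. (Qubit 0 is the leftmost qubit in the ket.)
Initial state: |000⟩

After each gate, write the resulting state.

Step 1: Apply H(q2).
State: 1/√2|000⟩ + 1/√2|001⟩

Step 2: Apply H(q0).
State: 1/2|000⟩ + 1/2|001⟩ + 1/2|100⟩ + 1/2|101⟩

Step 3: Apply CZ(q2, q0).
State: 1/2|000⟩ + 1/2|001⟩ + 1/2|100⟩ - 1/2|101⟩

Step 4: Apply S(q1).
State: 1/2|000⟩ + 1/2|001⟩ + 1/2|100⟩ - 1/2|101⟩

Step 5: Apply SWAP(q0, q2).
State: 1/2|000⟩ + 1/2|001⟩ + 1/2|100⟩ - 1/2|101⟩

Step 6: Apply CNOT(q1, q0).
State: 1/2|000⟩ + 1/2|001⟩ + 1/2|100⟩ - 1/2|101⟩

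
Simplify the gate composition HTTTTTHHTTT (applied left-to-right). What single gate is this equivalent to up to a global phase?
H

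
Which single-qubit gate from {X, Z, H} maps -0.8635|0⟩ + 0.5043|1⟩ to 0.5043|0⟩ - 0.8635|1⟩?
X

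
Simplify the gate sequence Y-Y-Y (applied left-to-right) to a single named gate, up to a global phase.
Y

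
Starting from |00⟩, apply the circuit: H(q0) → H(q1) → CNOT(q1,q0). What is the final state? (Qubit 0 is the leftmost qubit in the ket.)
1/2|00⟩ + 1/2|01⟩ + 1/2|10⟩ + 1/2|11⟩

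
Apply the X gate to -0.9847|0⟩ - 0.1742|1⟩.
-0.1742|0⟩ - 0.9847|1⟩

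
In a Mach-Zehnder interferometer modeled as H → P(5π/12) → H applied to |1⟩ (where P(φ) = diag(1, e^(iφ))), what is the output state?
(0.3706 - 0.483i)|0⟩ + (0.6294 + 0.483i)|1⟩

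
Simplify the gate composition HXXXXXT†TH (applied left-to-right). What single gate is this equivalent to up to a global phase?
Z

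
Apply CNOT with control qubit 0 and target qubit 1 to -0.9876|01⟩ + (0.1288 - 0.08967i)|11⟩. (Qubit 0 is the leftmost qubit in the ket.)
-0.9876|01⟩ + (0.1288 - 0.08967i)|10⟩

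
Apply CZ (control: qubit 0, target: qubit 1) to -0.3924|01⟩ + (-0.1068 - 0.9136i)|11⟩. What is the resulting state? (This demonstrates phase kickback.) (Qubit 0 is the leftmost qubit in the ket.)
-0.3924|01⟩ + (0.1068 + 0.9136i)|11⟩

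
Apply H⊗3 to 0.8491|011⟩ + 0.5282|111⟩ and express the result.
0.4869|000⟩ - 0.4869|001⟩ - 0.4869|010⟩ + 0.4869|011⟩ + 0.1135|100⟩ - 0.1135|101⟩ - 0.1135|110⟩ + 0.1135|111⟩

H⊗3 gives amp(|y⟩) = (1/2√2) Σ_x (−1)^(x·y) amp(|x⟩), where x·y is the number of positions in which both x and y have a 1.
|000⟩: (0.8491 + 0.5282)/(2√2) = 0.4869
|001⟩: (-0.8491 - 0.5282)/(2√2) = -0.4869
|010⟩: (-0.8491 - 0.5282)/(2√2) = -0.4869
|011⟩: (0.8491 + 0.5282)/(2√2) = 0.4869
|100⟩: (0.8491 - 0.5282)/(2√2) = 0.1135
|101⟩: (-0.8491 + 0.5282)/(2√2) = -0.1135
|110⟩: (-0.8491 + 0.5282)/(2√2) = -0.1135
|111⟩: (0.8491 - 0.5282)/(2√2) = 0.1135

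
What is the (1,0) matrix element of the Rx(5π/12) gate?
-0.6088i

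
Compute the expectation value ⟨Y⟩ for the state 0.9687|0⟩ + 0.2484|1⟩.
0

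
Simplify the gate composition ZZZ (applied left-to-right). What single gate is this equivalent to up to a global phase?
Z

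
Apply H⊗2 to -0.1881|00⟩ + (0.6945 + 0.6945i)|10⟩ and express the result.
(0.2532 + 0.3473i)|00⟩ + (0.2532 + 0.3473i)|01⟩ + (-0.4413 - 0.3473i)|10⟩ + (-0.4413 - 0.3473i)|11⟩

H⊗2 gives amp(|y⟩) = (1/2) Σ_x (−1)^(x·y) amp(|x⟩), where x·y is the number of positions in which both x and y have a 1.
|00⟩: (-0.1881 + (0.6945 + 0.6945i))/2 = (0.2532 + 0.3473i)
|01⟩: (-0.1881 + (0.6945 + 0.6945i))/2 = (0.2532 + 0.3473i)
|10⟩: (-0.1881 - (0.6945 + 0.6945i))/2 = (-0.4413 - 0.3473i)
|11⟩: (-0.1881 - (0.6945 + 0.6945i))/2 = (-0.4413 - 0.3473i)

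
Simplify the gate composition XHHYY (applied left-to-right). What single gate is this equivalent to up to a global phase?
X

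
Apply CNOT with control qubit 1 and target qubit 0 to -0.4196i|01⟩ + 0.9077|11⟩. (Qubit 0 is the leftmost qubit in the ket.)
0.9077|01⟩ - 0.4196i|11⟩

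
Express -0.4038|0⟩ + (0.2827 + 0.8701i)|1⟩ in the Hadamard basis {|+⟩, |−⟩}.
(-0.08563 + 0.6153i)|+⟩ + (-0.4854 - 0.6153i)|−⟩

With |ψ⟩ = α|0⟩ + β|1⟩, the Hadamard-basis coefficients are ⟨+|ψ⟩ = (α + β)/√2 and ⟨−|ψ⟩ = (α − β)/√2.
Here α = -0.4038, β = (0.2827 + 0.8701i): (α + β)/√2 = (-0.08563 + 0.6153i), (α − β)/√2 = (-0.4854 - 0.6153i).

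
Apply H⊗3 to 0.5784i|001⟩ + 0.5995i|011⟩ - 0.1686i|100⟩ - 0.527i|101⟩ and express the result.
0.1705i|000⟩ - 0.2897i|001⟩ - 0.2534i|010⟩ + 0.1342i|011⟩ + 0.6624i|100⟩ - 0.5432i|101⟩ + 0.2385i|110⟩ - 0.1193i|111⟩

H⊗3 gives amp(|y⟩) = (1/2√2) Σ_x (−1)^(x·y) amp(|x⟩), where x·y is the number of positions in which both x and y have a 1.
|000⟩: (0.5784i + 0.5995i - 0.1686i - 0.527i)/(2√2) = 0.1705i
|001⟩: (-0.5784i - 0.5995i - 0.1686i + 0.527i)/(2√2) = -0.2897i
|010⟩: (0.5784i - 0.5995i - 0.1686i - 0.527i)/(2√2) = -0.2534i
|011⟩: (-0.5784i + 0.5995i - 0.1686i + 0.527i)/(2√2) = 0.1342i
|100⟩: (0.5784i + 0.5995i + 0.1686i + 0.527i)/(2√2) = 0.6624i
|101⟩: (-0.5784i - 0.5995i + 0.1686i - 0.527i)/(2√2) = -0.5432i
|110⟩: (0.5784i - 0.5995i + 0.1686i + 0.527i)/(2√2) = 0.2385i
|111⟩: (-0.5784i + 0.5995i + 0.1686i - 0.527i)/(2√2) = -0.1193i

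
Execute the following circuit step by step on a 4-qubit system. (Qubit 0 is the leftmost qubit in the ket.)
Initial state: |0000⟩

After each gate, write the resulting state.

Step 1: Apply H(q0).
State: 1/√2|0000⟩ + 1/√2|1000⟩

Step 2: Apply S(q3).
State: 1/√2|0000⟩ + 1/√2|1000⟩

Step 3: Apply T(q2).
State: 1/√2|0000⟩ + 1/√2|1000⟩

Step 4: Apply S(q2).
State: 1/√2|0000⟩ + 1/√2|1000⟩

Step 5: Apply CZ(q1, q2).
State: 1/√2|0000⟩ + 1/√2|1000⟩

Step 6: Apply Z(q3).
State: 1/√2|0000⟩ + 1/√2|1000⟩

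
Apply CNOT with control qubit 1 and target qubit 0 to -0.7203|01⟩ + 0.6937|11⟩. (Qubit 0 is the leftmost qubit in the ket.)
0.6937|01⟩ - 0.7203|11⟩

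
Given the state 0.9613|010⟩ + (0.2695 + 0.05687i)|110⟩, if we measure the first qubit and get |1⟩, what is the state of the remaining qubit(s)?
(0.9785 + 0.2065i)|10⟩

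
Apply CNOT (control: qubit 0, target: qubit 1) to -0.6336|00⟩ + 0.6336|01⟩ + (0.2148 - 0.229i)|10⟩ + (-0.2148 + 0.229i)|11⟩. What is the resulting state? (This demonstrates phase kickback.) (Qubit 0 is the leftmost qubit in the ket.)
-0.6336|00⟩ + 0.6336|01⟩ + (-0.2148 + 0.229i)|10⟩ + (0.2148 - 0.229i)|11⟩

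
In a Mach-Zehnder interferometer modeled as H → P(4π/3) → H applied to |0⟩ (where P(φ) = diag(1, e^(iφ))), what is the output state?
(0.25 - 0.433i)|0⟩ + (0.75 + 0.433i)|1⟩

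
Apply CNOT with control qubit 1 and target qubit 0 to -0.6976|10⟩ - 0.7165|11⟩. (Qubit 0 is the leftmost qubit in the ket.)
-0.7165|01⟩ - 0.6976|10⟩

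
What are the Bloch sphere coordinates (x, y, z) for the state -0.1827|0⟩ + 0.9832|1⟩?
(-0.3593, 0, -0.9333)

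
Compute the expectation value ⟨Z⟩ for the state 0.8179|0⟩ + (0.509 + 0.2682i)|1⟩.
0.3379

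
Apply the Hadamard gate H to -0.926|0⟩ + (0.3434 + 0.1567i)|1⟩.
(-0.412 + 0.1108i)|0⟩ + (-0.8976 - 0.1108i)|1⟩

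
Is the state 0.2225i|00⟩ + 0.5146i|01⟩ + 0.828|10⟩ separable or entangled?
Entangled

Writing the state as a|00⟩ + b|01⟩ + c|10⟩ + d|11⟩, it is a product state iff ad − bc = 0.
Here (a, b, c, d) = (0.2225i, 0.5146i, 0.828, 0): ad − bc = (0.2225i)(0) − (0.5146i)(0.828) = -0.4261i ≠ 0, so the state is entangled.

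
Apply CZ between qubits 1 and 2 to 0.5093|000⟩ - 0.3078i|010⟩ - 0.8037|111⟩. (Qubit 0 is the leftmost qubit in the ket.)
0.5093|000⟩ - 0.3078i|010⟩ + 0.8037|111⟩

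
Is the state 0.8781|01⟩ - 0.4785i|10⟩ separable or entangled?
Entangled

Writing the state as a|00⟩ + b|01⟩ + c|10⟩ + d|11⟩, it is a product state iff ad − bc = 0.
Here (a, b, c, d) = (0, 0.8781, -0.4785i, 0): ad − bc = (0)(0) − (0.8781)(-0.4785i) = 0.4202i ≠ 0, so the state is entangled.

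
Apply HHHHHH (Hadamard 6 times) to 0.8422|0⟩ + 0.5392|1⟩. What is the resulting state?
0.8422|0⟩ + 0.5392|1⟩

H² = I, so an even number of Hadamards cancels: H^6 = I and the state is unchanged.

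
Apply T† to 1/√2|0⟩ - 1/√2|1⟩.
1/√2|0⟩ + (-1/2 + (1/2)i)|1⟩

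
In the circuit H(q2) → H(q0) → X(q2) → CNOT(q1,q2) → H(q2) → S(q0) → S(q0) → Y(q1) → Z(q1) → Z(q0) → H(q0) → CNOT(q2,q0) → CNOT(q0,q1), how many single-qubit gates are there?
10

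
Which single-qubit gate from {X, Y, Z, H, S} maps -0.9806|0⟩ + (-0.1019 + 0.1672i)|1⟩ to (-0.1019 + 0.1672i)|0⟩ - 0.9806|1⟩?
X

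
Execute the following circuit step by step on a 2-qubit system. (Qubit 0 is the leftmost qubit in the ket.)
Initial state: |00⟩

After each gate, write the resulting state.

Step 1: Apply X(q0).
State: |10⟩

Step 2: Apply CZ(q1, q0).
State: |10⟩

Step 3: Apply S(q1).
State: |10⟩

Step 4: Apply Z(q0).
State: -|10⟩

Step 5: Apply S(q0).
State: -i|10⟩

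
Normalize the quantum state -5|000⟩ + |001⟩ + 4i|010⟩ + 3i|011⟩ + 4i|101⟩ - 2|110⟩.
-0.5934|000⟩ + 0.1187|001⟩ + 0.4747i|010⟩ + 0.356i|011⟩ + 0.4747i|101⟩ - 0.2374|110⟩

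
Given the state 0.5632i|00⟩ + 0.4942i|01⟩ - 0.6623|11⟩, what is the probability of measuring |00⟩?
0.3172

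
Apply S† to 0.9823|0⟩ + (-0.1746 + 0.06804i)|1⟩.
0.9823|0⟩ + (0.06804 + 0.1746i)|1⟩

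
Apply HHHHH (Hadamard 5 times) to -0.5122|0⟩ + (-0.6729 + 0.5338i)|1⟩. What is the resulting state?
(-0.838 + 0.3775i)|0⟩ + (0.1136 - 0.3775i)|1⟩

H² = I, so H^5 = H: a single Hadamard. With (a, b) = (-0.5122, (-0.6729 + 0.5338i)), H gives ((a + b)/√2, (a − b)/√2) = ((-0.838 + 0.3775i), (0.1136 - 0.3775i)).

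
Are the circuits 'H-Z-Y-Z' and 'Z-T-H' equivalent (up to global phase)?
No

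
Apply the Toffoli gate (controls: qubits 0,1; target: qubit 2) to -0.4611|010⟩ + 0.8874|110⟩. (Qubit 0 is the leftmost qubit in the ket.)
-0.4611|010⟩ + 0.8874|111⟩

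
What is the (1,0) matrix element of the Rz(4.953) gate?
0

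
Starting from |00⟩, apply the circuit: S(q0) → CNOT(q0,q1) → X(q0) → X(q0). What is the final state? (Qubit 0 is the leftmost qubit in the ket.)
|00⟩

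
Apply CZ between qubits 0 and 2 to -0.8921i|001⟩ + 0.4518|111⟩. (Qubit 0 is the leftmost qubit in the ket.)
-0.8921i|001⟩ - 0.4518|111⟩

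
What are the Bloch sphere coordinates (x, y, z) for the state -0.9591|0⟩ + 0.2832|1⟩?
(-0.5432, 0, 0.8397)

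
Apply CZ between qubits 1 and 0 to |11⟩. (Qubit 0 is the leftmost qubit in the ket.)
-|11⟩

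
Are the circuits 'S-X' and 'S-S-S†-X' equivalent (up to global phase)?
Yes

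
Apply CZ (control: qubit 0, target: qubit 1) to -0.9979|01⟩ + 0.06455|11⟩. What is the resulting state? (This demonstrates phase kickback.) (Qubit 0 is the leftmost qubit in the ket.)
-0.9979|01⟩ - 0.06455|11⟩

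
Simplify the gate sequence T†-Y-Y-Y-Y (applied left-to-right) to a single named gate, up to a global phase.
T†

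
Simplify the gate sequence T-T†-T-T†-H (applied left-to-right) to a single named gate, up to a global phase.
H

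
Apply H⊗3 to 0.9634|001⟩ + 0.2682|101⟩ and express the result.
0.4354|000⟩ - 0.4354|001⟩ + 0.4354|010⟩ - 0.4354|011⟩ + 0.2458|100⟩ - 0.2458|101⟩ + 0.2458|110⟩ - 0.2458|111⟩

H⊗3 gives amp(|y⟩) = (1/2√2) Σ_x (−1)^(x·y) amp(|x⟩), where x·y is the number of positions in which both x and y have a 1.
|000⟩: (0.9634 + 0.2682)/(2√2) = 0.4354
|001⟩: (-0.9634 - 0.2682)/(2√2) = -0.4354
|010⟩: (0.9634 + 0.2682)/(2√2) = 0.4354
|011⟩: (-0.9634 - 0.2682)/(2√2) = -0.4354
|100⟩: (0.9634 - 0.2682)/(2√2) = 0.2458
|101⟩: (-0.9634 + 0.2682)/(2√2) = -0.2458
|110⟩: (0.9634 - 0.2682)/(2√2) = 0.2458
|111⟩: (-0.9634 + 0.2682)/(2√2) = -0.2458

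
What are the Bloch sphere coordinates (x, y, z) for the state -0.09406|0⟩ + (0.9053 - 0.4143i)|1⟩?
(-0.1703, 0.07794, -0.9824)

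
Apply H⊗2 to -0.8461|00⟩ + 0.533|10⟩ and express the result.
-0.1566|00⟩ - 0.1566|01⟩ - 0.6896|10⟩ - 0.6896|11⟩

H⊗2 gives amp(|y⟩) = (1/2) Σ_x (−1)^(x·y) amp(|x⟩), where x·y is the number of positions in which both x and y have a 1.
|00⟩: (-0.8461 + 0.533)/2 = -0.1566
|01⟩: (-0.8461 + 0.533)/2 = -0.1566
|10⟩: (-0.8461 - 0.533)/2 = -0.6896
|11⟩: (-0.8461 - 0.533)/2 = -0.6896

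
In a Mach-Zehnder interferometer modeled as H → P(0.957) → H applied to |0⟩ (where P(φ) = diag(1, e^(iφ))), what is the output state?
(0.788 + 0.4087i)|0⟩ + (0.212 - 0.4087i)|1⟩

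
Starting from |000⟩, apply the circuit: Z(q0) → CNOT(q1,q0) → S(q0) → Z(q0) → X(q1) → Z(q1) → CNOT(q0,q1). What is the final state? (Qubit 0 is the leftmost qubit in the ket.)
-|010⟩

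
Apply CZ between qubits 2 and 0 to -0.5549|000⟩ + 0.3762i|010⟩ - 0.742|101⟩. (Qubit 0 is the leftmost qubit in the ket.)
-0.5549|000⟩ + 0.3762i|010⟩ + 0.742|101⟩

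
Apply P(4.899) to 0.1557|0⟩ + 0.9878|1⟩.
0.1557|0⟩ + (0.1833 - 0.9707i)|1⟩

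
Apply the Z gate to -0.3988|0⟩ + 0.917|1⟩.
-0.3988|0⟩ - 0.917|1⟩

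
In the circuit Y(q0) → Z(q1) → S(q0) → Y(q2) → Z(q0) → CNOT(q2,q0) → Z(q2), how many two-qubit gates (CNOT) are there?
1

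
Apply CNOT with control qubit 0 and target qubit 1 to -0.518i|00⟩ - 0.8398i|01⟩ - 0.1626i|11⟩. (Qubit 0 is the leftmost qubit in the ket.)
-0.518i|00⟩ - 0.8398i|01⟩ - 0.1626i|10⟩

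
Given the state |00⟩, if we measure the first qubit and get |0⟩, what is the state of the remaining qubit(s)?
|0⟩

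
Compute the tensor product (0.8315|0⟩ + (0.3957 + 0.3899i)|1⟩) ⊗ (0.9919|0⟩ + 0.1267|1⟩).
0.8248|00⟩ + 0.1054|01⟩ + (0.3925 + 0.3867i)|10⟩ + (0.05014 + 0.0494i)|11⟩

amp(|b₁b₂…⟩) = product of the factor amplitudes for bits b₁, b₂, …; only kets whose every factor amplitude is nonzero survive.
|00⟩: (0.8315)(0.9919) = 0.8248
|01⟩: (0.8315)(0.1267) = 0.1054
|10⟩: (0.3957 + 0.3899i)(0.9919) = (0.3925 + 0.3867i)
|11⟩: (0.3957 + 0.3899i)(0.1267) = (0.05014 + 0.0494i)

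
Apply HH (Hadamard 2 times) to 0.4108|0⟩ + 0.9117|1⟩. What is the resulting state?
0.4108|0⟩ + 0.9117|1⟩

H² = I, so an even number of Hadamards cancels: H^2 = I and the state is unchanged.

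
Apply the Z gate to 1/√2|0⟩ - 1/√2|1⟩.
1/√2|0⟩ + 1/√2|1⟩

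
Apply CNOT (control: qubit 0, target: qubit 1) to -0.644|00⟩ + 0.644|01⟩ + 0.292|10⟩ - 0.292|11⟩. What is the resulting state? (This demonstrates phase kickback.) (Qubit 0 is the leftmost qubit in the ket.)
-0.644|00⟩ + 0.644|01⟩ - 0.292|10⟩ + 0.292|11⟩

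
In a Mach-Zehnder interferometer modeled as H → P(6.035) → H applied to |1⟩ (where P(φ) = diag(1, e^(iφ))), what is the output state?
(0.01532 + 0.1228i)|0⟩ + (0.9847 - 0.1228i)|1⟩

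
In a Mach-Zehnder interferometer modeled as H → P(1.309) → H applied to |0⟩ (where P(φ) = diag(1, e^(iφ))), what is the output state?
(0.6294 + 0.483i)|0⟩ + (0.3706 - 0.483i)|1⟩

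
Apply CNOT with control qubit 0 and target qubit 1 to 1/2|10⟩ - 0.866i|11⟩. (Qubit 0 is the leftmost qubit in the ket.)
-0.866i|10⟩ + 1/2|11⟩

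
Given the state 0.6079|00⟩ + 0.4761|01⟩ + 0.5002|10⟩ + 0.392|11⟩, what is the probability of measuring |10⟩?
0.2502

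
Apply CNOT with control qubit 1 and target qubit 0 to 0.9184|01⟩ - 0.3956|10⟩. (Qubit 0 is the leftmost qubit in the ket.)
-0.3956|10⟩ + 0.9184|11⟩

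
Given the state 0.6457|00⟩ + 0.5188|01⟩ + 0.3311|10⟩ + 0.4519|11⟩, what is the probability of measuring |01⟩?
0.2692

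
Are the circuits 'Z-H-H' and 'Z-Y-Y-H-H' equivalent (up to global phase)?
Yes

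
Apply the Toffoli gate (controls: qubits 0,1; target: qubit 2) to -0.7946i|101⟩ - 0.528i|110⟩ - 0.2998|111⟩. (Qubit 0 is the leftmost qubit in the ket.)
-0.7946i|101⟩ - 0.2998|110⟩ - 0.528i|111⟩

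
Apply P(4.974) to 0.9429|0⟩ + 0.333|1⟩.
0.9429|0⟩ + (0.08613 - 0.3217i)|1⟩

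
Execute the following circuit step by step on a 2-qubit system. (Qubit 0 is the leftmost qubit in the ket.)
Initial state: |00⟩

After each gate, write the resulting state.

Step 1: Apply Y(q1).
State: i|01⟩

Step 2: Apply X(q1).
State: i|00⟩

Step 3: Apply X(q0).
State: i|10⟩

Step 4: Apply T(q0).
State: (-1/√2 + (1/√2)i)|10⟩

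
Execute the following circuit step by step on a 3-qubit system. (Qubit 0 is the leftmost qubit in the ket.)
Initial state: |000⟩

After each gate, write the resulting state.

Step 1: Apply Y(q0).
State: i|100⟩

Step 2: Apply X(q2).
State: i|101⟩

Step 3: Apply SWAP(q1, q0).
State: i|011⟩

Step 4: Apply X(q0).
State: i|111⟩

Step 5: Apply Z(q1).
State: -i|111⟩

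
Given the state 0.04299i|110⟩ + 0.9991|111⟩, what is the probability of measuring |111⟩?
0.9982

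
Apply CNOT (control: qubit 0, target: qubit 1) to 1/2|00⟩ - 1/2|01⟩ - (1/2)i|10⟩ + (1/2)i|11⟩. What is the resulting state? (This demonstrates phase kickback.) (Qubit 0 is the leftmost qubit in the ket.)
1/2|00⟩ - 1/2|01⟩ + (1/2)i|10⟩ - (1/2)i|11⟩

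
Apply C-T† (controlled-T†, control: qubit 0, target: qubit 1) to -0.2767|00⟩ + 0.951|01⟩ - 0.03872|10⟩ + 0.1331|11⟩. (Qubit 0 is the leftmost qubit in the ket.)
-0.2767|00⟩ + 0.951|01⟩ - 0.03872|10⟩ + (0.09412 - 0.09412i)|11⟩

C-T† leaves the control-|0⟩ kets |00⟩, |01⟩ unchanged and applies T† to qubit 1 on the control-|1⟩ pair (|10⟩, |11⟩).
T† = [[1, 0], [0, (1/√2 - (1/√2)i)]].
With a = amp(|10⟩) = -0.03872 and b = amp(|11⟩) = 0.1331:
new amp(|10⟩) = (1)·a = -0.03872
new amp(|11⟩) = (1/√2 - (1/√2)i)·b = (0.09412 - 0.09412i)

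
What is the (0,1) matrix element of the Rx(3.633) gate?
-0.97i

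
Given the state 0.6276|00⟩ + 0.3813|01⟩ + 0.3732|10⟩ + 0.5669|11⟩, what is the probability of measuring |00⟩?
0.3939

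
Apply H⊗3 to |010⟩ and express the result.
1/√8|000⟩ + 1/√8|001⟩ - 1/√8|010⟩ - 1/√8|011⟩ + 1/√8|100⟩ + 1/√8|101⟩ - 1/√8|110⟩ - 1/√8|111⟩

H⊗3 gives amp(|y⟩) = (1/2√2) Σ_x (−1)^(x·y) amp(|x⟩), where x·y is the number of positions in which both x and y have a 1.
|000⟩: (1)/(2√2) = 1/√8
|001⟩: (1)/(2√2) = 1/√8
|010⟩: (-1)/(2√2) = -1/√8
|011⟩: (-1)/(2√2) = -1/√8
|100⟩: (1)/(2√2) = 1/√8
|101⟩: (1)/(2√2) = 1/√8
|110⟩: (-1)/(2√2) = -1/√8
|111⟩: (-1)/(2√2) = -1/√8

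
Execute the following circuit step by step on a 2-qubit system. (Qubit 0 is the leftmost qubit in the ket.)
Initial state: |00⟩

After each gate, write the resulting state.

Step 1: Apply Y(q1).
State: i|01⟩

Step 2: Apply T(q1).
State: (-1/√2 + (1/√2)i)|01⟩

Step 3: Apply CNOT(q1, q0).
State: (-1/√2 + (1/√2)i)|11⟩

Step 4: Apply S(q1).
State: (-1/√2 - (1/√2)i)|11⟩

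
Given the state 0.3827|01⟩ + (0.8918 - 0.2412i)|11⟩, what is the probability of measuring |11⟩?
0.8535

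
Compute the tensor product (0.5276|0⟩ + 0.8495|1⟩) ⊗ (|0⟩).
0.5276|00⟩ + 0.8495|10⟩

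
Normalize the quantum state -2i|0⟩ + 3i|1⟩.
-0.5547i|0⟩ + 0.8321i|1⟩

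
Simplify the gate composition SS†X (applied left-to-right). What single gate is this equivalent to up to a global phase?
X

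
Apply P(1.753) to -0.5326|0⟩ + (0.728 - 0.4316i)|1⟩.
-0.5326|0⟩ + (0.2925 + 0.7942i)|1⟩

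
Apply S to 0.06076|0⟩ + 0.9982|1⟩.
0.06076|0⟩ + 0.9982i|1⟩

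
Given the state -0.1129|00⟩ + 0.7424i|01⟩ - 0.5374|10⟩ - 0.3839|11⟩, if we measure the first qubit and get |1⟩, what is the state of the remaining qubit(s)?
-0.8137|0⟩ - 0.5813|1⟩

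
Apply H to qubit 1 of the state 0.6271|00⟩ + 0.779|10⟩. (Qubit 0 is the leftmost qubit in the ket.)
0.4434|00⟩ + 0.4434|01⟩ + 0.5508|10⟩ + 0.5508|11⟩

H on qubit 1 mixes each pair of kets that differ only in qubit 1: amplitudes (a, b) of (|…0…⟩, |…1…⟩) become ((a + b)/√2, (a − b)/√2). Kets absent from the input have amplitude 0.
(|00⟩, |01⟩): (a, b) = (0.6271, 0) → (0.4434, 0.4434)
(|10⟩, |11⟩): (a, b) = (0.779, 0) → (0.5508, 0.5508)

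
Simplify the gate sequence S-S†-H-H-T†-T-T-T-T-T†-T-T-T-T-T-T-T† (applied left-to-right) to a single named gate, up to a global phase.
T†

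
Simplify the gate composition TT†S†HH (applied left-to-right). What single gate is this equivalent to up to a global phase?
S†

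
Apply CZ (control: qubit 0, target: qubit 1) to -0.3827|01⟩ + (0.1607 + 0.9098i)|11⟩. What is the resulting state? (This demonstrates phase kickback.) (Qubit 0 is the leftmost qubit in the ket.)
-0.3827|01⟩ + (-0.1607 - 0.9098i)|11⟩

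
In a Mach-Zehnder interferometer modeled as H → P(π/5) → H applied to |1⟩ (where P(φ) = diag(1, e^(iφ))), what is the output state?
(0.09549 - 0.2939i)|0⟩ + (0.9045 + 0.2939i)|1⟩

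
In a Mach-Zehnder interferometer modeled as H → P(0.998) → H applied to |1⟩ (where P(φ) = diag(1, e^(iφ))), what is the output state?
(0.229 - 0.4202i)|0⟩ + (0.771 + 0.4202i)|1⟩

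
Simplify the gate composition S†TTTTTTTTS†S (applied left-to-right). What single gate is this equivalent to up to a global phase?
S†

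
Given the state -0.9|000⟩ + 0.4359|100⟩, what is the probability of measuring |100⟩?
0.19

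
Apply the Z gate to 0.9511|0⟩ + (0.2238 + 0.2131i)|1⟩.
0.9511|0⟩ + (-0.2238 - 0.2131i)|1⟩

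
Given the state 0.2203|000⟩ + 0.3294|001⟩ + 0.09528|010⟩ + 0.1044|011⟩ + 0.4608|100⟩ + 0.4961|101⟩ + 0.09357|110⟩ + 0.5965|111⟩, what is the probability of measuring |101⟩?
0.2461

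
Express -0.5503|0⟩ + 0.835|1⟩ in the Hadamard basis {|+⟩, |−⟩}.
0.2013|+⟩ - 0.9796|−⟩

With |ψ⟩ = α|0⟩ + β|1⟩, the Hadamard-basis coefficients are ⟨+|ψ⟩ = (α + β)/√2 and ⟨−|ψ⟩ = (α − β)/√2.
Here α = -0.5503, β = 0.835: (α + β)/√2 = 0.2013, (α − β)/√2 = -0.9796.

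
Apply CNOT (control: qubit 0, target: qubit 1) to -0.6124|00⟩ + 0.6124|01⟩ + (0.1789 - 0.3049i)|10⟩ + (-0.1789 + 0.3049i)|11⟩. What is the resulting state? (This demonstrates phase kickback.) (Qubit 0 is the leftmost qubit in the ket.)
-0.6124|00⟩ + 0.6124|01⟩ + (-0.1789 + 0.3049i)|10⟩ + (0.1789 - 0.3049i)|11⟩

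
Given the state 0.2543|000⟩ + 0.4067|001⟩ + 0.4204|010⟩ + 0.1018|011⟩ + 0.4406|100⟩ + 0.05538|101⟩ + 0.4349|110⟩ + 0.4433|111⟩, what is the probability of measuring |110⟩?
0.1891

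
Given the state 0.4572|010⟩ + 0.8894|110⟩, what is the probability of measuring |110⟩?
0.791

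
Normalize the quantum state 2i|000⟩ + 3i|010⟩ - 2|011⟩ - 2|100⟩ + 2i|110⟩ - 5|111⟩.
0.2828i|000⟩ + 0.4243i|010⟩ - 0.2828|011⟩ - 0.2828|100⟩ + 0.2828i|110⟩ - 1/√2|111⟩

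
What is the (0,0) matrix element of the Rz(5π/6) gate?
(0.2588 - 0.9659i)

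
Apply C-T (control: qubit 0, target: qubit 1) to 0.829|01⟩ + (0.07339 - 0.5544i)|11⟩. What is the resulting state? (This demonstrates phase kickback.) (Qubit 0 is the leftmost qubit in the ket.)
0.829|01⟩ + (0.4439 - 0.3401i)|11⟩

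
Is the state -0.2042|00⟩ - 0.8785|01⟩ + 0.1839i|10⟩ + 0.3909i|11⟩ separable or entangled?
Entangled

Writing the state as a|00⟩ + b|01⟩ + c|10⟩ + d|11⟩, it is a product state iff ad − bc = 0.
Here (a, b, c, d) = (-0.2042, -0.8785, 0.1839i, 0.3909i): ad − bc = (-0.2042)(0.3909i) − (-0.8785)(0.1839i) = 0.08173i ≠ 0, so the state is entangled.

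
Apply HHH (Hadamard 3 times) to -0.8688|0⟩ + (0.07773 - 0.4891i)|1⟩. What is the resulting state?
(-0.5594 - 0.3458i)|0⟩ + (-0.6693 + 0.3458i)|1⟩

H² = I, so H^3 = H: a single Hadamard. With (a, b) = (-0.8688, (0.07773 - 0.4891i)), H gives ((a + b)/√2, (a − b)/√2) = ((-0.5594 - 0.3458i), (-0.6693 + 0.3458i)).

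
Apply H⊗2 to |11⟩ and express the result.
1/2|00⟩ - 1/2|01⟩ - 1/2|10⟩ + 1/2|11⟩

H⊗2 gives amp(|y⟩) = (1/2) Σ_x (−1)^(x·y) amp(|x⟩), where x·y is the number of positions in which both x and y have a 1.
|00⟩: (1)/2 = 1/2
|01⟩: (-1)/2 = -1/2
|10⟩: (-1)/2 = -1/2
|11⟩: (1)/2 = 1/2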